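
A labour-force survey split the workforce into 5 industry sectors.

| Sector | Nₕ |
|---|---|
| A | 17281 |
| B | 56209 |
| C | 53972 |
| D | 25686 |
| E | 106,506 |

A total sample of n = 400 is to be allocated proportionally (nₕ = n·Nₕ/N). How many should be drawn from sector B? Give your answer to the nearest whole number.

87

N = 17281 + 56209 + 53972 + 25686 + 106506 = 259654.
n_B = 400·56209/259654 = 86.591... → 87.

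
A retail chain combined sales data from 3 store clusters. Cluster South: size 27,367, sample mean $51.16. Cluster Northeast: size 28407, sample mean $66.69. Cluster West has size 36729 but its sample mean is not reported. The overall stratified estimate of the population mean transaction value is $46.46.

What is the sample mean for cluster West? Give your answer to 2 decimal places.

Σ Nₕx̄ₕ = N·μ, so 36729·x̄_West = 92503·46.46 − (27367·51.16 + 28407·66.69).
= 4297689.38 − 3294558.55 = 1003130.83.
x̄_West = 1003130.83 / 36729 = 27.3117... → 27.31.

27.31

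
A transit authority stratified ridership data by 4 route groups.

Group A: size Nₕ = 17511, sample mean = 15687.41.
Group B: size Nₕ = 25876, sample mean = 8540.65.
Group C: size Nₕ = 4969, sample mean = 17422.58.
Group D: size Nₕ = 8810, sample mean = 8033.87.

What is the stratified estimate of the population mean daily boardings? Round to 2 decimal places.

11423.77

x̄_st = (Σ Nₕx̄ₕ) / (Σ Nₕ) = (17511·15687.41 + 25876·8540.65 + 4969·17422.58 + 8810·8033.87) / 57166
= 653051290.63 / 57166 = 11423.7710... → 11423.77.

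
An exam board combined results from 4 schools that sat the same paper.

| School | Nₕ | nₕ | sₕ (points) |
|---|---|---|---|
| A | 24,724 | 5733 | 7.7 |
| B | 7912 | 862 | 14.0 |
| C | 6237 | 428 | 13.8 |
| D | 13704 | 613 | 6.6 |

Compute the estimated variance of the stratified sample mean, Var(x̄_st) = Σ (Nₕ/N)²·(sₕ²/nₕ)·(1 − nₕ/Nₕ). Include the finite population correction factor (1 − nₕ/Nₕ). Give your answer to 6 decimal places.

N = 52577; Wₕ = Nₕ/N.
school A: (24724/52577)²·7.7²/5733·(1 − 5733/24724) = 0.001756606
school B: (7912/52577)²·14.0²/862·(1 − 862/7912) = 0.004588097
school C: (6237/52577)²·13.8²/428·(1 − 428/6237) = 0.005831764
school D: (13704/52577)²·6.6²/613·(1 − 613/13704) = 0.004611646
Sum = 0.016788113 → 0.016788.

0.016788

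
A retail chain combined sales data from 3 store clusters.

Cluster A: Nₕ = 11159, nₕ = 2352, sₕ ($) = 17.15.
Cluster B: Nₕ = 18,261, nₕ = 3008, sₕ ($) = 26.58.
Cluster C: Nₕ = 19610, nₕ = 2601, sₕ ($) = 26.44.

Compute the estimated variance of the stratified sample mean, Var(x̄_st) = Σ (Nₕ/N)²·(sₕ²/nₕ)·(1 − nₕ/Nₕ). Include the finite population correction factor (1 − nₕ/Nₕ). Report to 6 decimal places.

0.069618

N = 49030; Wₕ = Nₕ/N.
cluster A: (11159/49030)²·17.15²/2352·(1 − 2352/11159) = 0.005112348
cluster B: (18261/49030)²·26.58²/3008·(1 − 3008/18261) = 0.027213736
cluster C: (19610/49030)²·26.44²/2601·(1 − 2601/19610) = 0.037291954
Sum = 0.069618038 → 0.069618.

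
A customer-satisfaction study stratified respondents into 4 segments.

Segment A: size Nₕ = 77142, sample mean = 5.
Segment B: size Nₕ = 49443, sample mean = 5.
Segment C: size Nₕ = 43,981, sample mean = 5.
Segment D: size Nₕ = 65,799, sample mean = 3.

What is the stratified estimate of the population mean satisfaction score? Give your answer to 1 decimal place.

N = 77142 + 49443 + 43981 + 65799 = 236365.
Overall mean = Σ (Nₕ/N)·x̄ₕ — weight by population share, not a simple average.
Σ Nₕx̄ₕ = 77142·5 + 49443·5 + 43981·5 + 65799·3 = 385710 + 247215 + 219905 + 197397 = 1050227.
Divide by N: 1050227 / 236365 = 4.443... → 4.4.

4.4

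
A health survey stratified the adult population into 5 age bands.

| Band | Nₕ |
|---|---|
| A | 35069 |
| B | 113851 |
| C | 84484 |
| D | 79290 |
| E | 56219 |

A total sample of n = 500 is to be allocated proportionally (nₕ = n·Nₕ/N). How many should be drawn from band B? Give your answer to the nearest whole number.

154

N = 35069 + 113851 + 84484 + 79290 + 56219 = 368913.
n_B = 500·113851/368913 = 154.306... → 154.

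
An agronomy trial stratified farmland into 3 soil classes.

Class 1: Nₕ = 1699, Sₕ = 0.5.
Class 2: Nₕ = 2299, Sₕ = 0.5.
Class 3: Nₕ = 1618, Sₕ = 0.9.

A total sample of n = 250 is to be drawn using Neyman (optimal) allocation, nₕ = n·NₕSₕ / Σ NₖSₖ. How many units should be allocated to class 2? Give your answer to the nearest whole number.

1: NₕSₕ = 1699·0.5 = 849.5
2: NₕSₕ = 2299·0.5 = 1149.5
3: NₕSₕ = 1618·0.9 = 1456.2
Σ NₕSₕ = 3455.2.
n_2 = 250·1149.5/3455.2 = 83.172... → 83.

83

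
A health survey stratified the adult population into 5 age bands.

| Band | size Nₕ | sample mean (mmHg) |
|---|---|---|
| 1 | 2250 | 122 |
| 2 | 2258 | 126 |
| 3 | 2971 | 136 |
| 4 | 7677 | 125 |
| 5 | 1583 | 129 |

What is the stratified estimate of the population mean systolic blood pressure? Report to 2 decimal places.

N = 2250 + 2258 + 2971 + 7677 + 1583 = 16739.
Overall mean = Σ (Nₕ/N)·x̄ₕ — weight by population share, not a simple average.
Σ Nₕx̄ₕ = 2250·122 + 2258·126 + 2971·136 + 7677·125 + 1583·129 = 274500 + 284508 + 404056 + 959625 + 204207 = 2126896.
Divide by N: 2126896 / 16739 = 127.0623... → 127.06.

127.06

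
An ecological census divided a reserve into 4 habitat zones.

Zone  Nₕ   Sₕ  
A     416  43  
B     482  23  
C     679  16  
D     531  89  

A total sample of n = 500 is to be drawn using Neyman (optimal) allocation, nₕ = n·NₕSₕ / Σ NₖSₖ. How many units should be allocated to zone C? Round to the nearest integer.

62

Σ NₕSₕ = 416·43 + 482·23 + 679·16 + 531·89 = 87097.
Share for C: 10864/87097 = 0.12473.
n_C = 500 × 0.12473 = 62.367... → 62.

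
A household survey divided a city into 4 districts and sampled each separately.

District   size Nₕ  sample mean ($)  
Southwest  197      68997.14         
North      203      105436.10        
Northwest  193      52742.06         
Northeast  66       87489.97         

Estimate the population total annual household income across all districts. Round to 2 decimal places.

50949520.48

Estimate total by summing Nₕ·x̄ₕ over strata.
197·68997.14 + 203·105436.10 + 193·52742.06 + 66·87489.97 = 13592436.58 + 21403528.3 + 10179217.58 + 5774338.02 = 50949520.48.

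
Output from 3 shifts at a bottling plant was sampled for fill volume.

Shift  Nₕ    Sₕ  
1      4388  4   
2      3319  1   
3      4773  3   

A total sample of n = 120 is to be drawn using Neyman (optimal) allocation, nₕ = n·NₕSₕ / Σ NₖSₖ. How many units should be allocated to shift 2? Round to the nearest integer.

1: NₕSₕ = 4388·4 = 17552
2: NₕSₕ = 3319·1 = 3319
3: NₕSₕ = 4773·3 = 14319
Σ NₕSₕ = 35190.
n_2 = 120·3319/35190 = 11.318... → 11.

11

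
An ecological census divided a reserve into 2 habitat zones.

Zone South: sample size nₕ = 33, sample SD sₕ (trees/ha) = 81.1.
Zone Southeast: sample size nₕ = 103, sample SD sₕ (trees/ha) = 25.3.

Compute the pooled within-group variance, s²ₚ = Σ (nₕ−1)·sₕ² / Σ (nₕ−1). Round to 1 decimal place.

South: (33−1)·81.1² = 32·6577.21 = 210470.72
Southeast: (103−1)·25.3² = 102·640.09 = 65289.18
Numerator = 275759.9; denominator = Σ(nₕ−1) = 134.
s²ₚ = 275759.9/134 = 2057.910... → 2057.9.

2057.9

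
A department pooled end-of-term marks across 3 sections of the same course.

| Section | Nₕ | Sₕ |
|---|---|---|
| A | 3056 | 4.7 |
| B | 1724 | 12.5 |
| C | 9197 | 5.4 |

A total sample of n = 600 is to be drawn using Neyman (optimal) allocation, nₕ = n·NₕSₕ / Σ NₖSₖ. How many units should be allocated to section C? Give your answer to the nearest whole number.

348

A: NₕSₕ = 3056·4.7 = 14363.2
B: NₕSₕ = 1724·12.5 = 21550
C: NₕSₕ = 9197·5.4 = 49663.8
Σ NₕSₕ = 85577.
n_C = 600·49663.8/85577 = 348.204... → 348.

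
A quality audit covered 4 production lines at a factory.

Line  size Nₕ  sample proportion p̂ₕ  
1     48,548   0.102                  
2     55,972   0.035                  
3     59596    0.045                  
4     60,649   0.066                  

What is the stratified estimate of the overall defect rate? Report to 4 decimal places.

0.0605

Wₕ = Nₕ/N with N = 224765: 0.2160, 0.2490, 0.2651, 0.2698.
p̂_st = 0.2160·0.102 + 0.2490·0.035 + 0.2651·0.045 + 0.2698·0.066 ≈ 0.060488... → 0.0605.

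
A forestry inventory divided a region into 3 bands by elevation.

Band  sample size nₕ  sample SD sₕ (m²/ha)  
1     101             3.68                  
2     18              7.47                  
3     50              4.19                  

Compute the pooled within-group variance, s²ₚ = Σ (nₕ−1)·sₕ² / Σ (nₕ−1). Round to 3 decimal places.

19.055

1: (101−1)·3.68² = 100·13.5424 = 1354.24
2: (18−1)·7.47² = 17·55.8009 = 948.6153
3: (50−1)·4.19² = 49·17.5561 = 860.2489
Numerator = 3163.1042; denominator = Σ(nₕ−1) = 166.
s²ₚ = 3163.1042/166 = 19.05484... → 19.055.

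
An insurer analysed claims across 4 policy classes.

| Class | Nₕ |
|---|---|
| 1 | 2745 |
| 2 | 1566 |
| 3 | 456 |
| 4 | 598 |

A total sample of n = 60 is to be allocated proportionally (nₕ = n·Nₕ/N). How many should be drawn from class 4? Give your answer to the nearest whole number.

N = 2745 + 1566 + 456 + 598 = 5365.
n_4 = 60·598/5365 = 6.688... → 7.

7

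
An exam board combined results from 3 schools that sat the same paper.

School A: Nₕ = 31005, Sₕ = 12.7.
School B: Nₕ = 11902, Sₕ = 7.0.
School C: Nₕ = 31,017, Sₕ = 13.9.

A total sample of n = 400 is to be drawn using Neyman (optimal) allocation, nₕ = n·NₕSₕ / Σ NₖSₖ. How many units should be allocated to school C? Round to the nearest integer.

A: NₕSₕ = 31005·12.7 = 393763.5
B: NₕSₕ = 11902·7.0 = 83314
C: NₕSₕ = 31017·13.9 = 431136.3
Σ NₕSₕ = 908213.8.
n_C = 400·431136.3/908213.8 = 189.883... → 190.

190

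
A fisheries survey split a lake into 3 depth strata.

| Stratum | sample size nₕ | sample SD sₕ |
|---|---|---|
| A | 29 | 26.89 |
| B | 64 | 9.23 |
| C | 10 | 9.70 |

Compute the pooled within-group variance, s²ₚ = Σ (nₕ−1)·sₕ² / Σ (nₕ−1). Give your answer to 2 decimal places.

264.60

Degrees of freedom: 28 + 63 + 9 = 100.
Σ(nₕ−1)sₕ² = 28·723.0721 + 63·85.1929 + 9·94.09 = 26459.9815.
s²ₚ = 26459.9815 / 100 = 264.5998... → 264.60.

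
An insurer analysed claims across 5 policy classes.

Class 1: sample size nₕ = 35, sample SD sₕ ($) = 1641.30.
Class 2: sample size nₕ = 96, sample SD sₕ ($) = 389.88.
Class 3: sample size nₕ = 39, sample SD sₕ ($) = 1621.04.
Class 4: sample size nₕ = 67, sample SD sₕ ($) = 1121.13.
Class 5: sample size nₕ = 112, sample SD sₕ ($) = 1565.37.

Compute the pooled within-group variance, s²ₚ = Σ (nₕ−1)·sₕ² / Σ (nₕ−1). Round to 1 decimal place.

Degrees of freedom: 34 + 95 + 38 + 66 + 111 = 344.
Σ(nₕ−1)sₕ² = 34·2693865.69 + 95·152006.4144 + 38·2627770.6816 + 66·1256932.4769 + 111·2450383.2369 = 560837411.5001.
s²ₚ = 560837411.5001 / 344 = 1630341.313... → 1630341.3.

1630341.3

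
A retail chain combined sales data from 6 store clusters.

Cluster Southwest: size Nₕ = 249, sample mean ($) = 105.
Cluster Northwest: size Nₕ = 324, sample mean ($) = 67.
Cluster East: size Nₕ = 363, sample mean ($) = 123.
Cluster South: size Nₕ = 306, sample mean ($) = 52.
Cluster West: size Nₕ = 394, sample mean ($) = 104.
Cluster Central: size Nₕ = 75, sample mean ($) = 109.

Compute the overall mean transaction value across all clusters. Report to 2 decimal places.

N = 1711; weights Wₕ = Nₕ/N = (0.1455, 0.1894, 0.2122, 0.1788, 0.2303, 0.0438).
x̄_st = Σ Wₕ·x̄ₕ = 0.1455·105 + 0.1894·67 + 0.2122·123 + 0.1788·52 + 0.2303·104 + 0.0438·109 ≈ 92.0894...
→ 92.09.

92.09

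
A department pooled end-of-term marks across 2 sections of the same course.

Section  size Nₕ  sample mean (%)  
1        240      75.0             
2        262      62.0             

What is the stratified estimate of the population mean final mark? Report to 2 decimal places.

68.22

N = 240 + 262 = 502.
Overall mean = Σ (Nₕ/N)·x̄ₕ — weight by population share, not a simple average.
Σ Nₕx̄ₕ = 240·75.0 + 262·62.0 = 18000 + 16244 = 34244.
Divide by N: 34244 / 502 = 68.2151... → 68.22.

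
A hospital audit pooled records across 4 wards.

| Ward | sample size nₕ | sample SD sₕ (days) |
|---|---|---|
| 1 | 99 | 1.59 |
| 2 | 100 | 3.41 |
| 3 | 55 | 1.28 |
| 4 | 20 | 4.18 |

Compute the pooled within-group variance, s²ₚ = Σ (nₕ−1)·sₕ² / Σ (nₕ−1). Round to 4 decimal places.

6.7385

1: (99−1)·1.59² = 98·2.5281 = 247.7538
2: (100−1)·3.41² = 99·11.6281 = 1151.1819
3: (55−1)·1.28² = 54·1.6384 = 88.4736
4: (20−1)·4.18² = 19·17.4724 = 331.9756
Numerator = 1819.3849; denominator = Σ(nₕ−1) = 270.
s²ₚ = 1819.3849/270 = 6.738463... → 6.7385.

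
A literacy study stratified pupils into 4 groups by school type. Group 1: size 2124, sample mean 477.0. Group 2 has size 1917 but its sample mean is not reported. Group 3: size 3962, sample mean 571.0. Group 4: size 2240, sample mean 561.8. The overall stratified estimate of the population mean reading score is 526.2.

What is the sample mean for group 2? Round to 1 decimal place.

Σ Nₕx̄ₕ = N·μ, so 1917·x̄_2 = 10243·526.2 − (2124·477.0 + 3962·571.0 + 2240·561.8).
= 5389866.6 − 4533882 = 855984.6.
x̄_2 = 855984.6 / 1917 = 446.523... → 446.5.

446.5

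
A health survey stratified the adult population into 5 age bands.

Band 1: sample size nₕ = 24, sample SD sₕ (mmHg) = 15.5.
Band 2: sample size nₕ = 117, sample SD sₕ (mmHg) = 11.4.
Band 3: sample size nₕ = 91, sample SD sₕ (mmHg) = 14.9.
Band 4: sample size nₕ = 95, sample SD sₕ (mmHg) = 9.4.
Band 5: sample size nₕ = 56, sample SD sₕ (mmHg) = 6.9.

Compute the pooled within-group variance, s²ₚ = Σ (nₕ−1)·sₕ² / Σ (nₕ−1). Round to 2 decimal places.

Degrees of freedom: 23 + 116 + 90 + 94 + 55 = 378.
Σ(nₕ−1)sₕ² = 23·240.25 + 116·129.96 + 90·222.01 + 94·88.36 + 55·47.61 = 51506.4.
s²ₚ = 51506.4 / 378 = 136.2603... → 136.26.

136.26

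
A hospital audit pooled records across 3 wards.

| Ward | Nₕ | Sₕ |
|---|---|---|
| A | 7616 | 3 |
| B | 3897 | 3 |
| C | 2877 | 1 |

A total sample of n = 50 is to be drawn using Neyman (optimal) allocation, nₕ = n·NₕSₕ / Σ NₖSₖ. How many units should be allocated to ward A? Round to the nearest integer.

31

Σ NₕSₕ = 7616·3 + 3897·3 + 2877·1 = 37416.
Share for A: 22848/37416 = 0.61065.
n_A = 50 × 0.61065 = 30.532... → 31.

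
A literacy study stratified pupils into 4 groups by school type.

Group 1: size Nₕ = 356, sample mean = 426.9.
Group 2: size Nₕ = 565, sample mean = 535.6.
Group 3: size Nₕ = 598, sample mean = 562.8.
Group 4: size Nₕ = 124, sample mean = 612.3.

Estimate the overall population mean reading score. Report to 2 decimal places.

527.74

x̄_st = (Σ Nₕx̄ₕ) / (Σ Nₕ) = (356·426.9 + 565·535.6 + 598·562.8 + 124·612.3) / 1643
= 867070 / 1643 = 527.7358... → 527.74.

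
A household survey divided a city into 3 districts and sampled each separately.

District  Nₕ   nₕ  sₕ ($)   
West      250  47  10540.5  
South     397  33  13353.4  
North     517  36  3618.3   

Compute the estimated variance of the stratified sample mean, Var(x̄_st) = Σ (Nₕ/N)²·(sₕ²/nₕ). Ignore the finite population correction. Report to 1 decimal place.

809343.8

N = 1164. Term for each stratum: Wₕ²sₕ²/nₕ.
Var(x̄_st) = 109043.2091 + 628557.2353 + 71743.3694 = 809343.8138 → 809343.8.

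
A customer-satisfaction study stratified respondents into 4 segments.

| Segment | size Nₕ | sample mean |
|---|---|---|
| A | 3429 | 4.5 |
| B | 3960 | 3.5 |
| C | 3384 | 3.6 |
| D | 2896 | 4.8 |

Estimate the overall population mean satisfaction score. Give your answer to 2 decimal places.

4.05

N = 13669; weights Wₕ = Nₕ/N = (0.2509, 0.2897, 0.2476, 0.2119).
x̄_st = Σ Wₕ·x̄ₕ = 0.2509·4.5 + 0.2897·3.5 + 0.2476·3.6 + 0.2119·4.8 ≈ 4.0510...
→ 4.05.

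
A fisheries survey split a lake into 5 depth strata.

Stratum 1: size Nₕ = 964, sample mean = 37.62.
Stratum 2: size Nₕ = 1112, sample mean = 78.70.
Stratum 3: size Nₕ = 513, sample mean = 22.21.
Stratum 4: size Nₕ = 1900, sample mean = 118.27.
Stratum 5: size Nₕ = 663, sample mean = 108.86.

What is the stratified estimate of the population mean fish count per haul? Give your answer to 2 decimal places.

N = 5152; weights Wₕ = Nₕ/N = (0.1871, 0.2158, 0.0996, 0.3688, 0.1287).
x̄_st = Σ Wₕ·x̄ₕ = 0.1871·37.62 + 0.2158·78.70 + 0.0996·22.21 + 0.3688·118.27 + 0.1287·108.86 ≈ 83.8628...
→ 83.86.

83.86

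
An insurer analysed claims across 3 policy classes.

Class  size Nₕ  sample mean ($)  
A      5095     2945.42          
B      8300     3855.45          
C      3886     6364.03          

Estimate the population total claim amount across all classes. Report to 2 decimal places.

71737770.48

A: 5095·2945.42 = 15006914.9
B: 8300·3855.45 = 32000235
C: 3886·6364.03 = 24730620.58
τ̂ = Σ Nₕx̄ₕ = 71737770.48.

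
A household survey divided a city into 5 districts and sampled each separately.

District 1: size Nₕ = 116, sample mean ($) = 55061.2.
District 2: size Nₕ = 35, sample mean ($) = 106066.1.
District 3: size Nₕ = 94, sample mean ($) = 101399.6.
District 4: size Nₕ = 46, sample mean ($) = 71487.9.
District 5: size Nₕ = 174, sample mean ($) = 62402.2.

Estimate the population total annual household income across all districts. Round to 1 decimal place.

1: 116·55061.2 = 6387099.2
2: 35·106066.1 = 3712313.5
3: 94·101399.6 = 9531562.4
4: 46·71487.9 = 3288443.4
5: 174·62402.2 = 10857982.8
τ̂ = Σ Nₕx̄ₕ = 33777401.3.

33777401.3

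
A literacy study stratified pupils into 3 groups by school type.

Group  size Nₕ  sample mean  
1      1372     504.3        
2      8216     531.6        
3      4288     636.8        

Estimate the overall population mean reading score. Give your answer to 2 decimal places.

561.41

N = 13876; weights Wₕ = Nₕ/N = (0.0989, 0.5921, 0.3090).
x̄_st = Σ Wₕ·x̄ₕ = 0.0989·504.3 + 0.5921·531.6 + 0.3090·636.8 ≈ 561.4099...
→ 561.41.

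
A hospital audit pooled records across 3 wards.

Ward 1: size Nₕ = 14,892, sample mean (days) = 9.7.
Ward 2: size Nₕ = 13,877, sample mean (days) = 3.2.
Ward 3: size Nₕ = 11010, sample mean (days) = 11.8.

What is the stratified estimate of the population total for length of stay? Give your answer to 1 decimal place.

318776.8

Estimate total by summing Nₕ·x̄ₕ over strata.
14892·9.7 + 13877·3.2 + 11010·11.8 = 144452.4 + 44406.4 + 129918 = 318776.8.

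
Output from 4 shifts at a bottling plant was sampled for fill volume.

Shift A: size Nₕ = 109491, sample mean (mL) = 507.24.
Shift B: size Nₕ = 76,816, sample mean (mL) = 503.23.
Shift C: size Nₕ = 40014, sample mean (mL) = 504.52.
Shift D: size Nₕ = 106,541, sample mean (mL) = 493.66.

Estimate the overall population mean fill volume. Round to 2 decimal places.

501.64

N = 109491 + 76816 + 40014 + 106541 = 332862.
Overall mean = Σ (Nₕ/N)·x̄ₕ — weight by population share, not a simple average.
Σ Nₕx̄ₕ = 109491·507.24 + 76816·503.23 + 40014·504.52 + 106541·493.66 = 55538214.84 + 38656115.68 + 20187863.28 + 52595030.06 = 166977223.86.
Divide by N: 166977223.86 / 332862 = 501.6410... → 501.64.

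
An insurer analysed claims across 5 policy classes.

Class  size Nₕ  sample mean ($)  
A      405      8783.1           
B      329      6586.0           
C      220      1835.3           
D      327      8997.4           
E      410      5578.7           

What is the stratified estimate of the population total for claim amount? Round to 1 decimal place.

A: 405·8783.1 = 3557155.5
B: 329·6586.0 = 2166794
C: 220·1835.3 = 403766
D: 327·8997.4 = 2942149.8
E: 410·5578.7 = 2287267
τ̂ = Σ Nₕx̄ₕ = 11357132.3.

11357132.3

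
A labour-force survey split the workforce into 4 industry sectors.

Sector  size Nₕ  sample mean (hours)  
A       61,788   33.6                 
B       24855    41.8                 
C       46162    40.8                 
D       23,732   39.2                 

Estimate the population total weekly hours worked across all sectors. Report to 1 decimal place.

5928719.8

A: 61788·33.6 = 2076076.8
B: 24855·41.8 = 1038939
C: 46162·40.8 = 1883409.6
D: 23732·39.2 = 930294.4
τ̂ = Σ Nₕx̄ₕ = 5928719.8.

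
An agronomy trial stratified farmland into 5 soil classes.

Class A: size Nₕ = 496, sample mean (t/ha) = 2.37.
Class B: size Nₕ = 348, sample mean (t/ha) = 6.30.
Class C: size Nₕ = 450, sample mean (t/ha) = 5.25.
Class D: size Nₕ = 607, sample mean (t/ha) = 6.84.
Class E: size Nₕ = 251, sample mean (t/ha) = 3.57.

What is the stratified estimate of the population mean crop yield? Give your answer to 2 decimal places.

5.01

N = 2152; weights Wₕ = Nₕ/N = (0.2305, 0.1617, 0.2091, 0.2821, 0.1166).
x̄_st = Σ Wₕ·x̄ₕ = 0.2305·2.37 + 0.1617·6.30 + 0.2091·5.25 + 0.2821·6.84 + 0.1166·3.57 ≈ 5.0085...
→ 5.01.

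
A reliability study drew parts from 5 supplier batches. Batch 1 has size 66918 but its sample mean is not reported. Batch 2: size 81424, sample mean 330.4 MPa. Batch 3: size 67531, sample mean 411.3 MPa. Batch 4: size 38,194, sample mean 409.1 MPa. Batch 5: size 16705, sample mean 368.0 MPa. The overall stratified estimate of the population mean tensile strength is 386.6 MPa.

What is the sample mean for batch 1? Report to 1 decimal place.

Σ Nₕx̄ₕ = N·μ, so 66918·x̄_1 = 270772·386.6 − (81424·330.4 + 67531·411.3 + 38194·409.1 + 16705·368.0).
= 104680455.2 − 76450595.3 = 28229859.9.
x̄_1 = 28229859.9 / 66918 = 421.857... → 421.9.

421.9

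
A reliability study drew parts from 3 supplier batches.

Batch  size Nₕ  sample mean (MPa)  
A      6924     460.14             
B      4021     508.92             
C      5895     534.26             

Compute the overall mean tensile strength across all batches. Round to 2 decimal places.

x̄_st = (Σ Nₕx̄ₕ) / (Σ Nₕ) = (6924·460.14 + 4021·508.92 + 5895·534.26) / 16840
= 8381839.38 / 16840 = 497.7339... → 497.73.

497.73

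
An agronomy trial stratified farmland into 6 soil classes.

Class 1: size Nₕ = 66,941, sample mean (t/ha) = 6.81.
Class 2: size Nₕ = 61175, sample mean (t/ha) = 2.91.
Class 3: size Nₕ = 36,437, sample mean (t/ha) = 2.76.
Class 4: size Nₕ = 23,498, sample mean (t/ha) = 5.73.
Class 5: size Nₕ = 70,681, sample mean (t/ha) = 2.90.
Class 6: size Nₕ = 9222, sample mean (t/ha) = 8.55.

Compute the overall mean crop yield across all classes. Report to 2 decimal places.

x̄_st = (Σ Nₕx̄ₕ) / (Σ Nₕ) = (66941·6.81 + 61175·2.91 + 36437·2.76 + 23498·5.73 + 70681·2.90 + 9222·8.55) / 267954
= 1152920.12 / 267954 = 4.3027... → 4.30.

4.30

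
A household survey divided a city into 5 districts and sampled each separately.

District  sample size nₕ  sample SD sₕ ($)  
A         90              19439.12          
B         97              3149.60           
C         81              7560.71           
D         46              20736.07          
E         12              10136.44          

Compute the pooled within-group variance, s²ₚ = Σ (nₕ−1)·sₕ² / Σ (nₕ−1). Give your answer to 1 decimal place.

185782737.9

Degrees of freedom: 89 + 96 + 80 + 45 + 11 = 321.
Σ(nₕ−1)sₕ² = 89·377879386.3744 + 96·9919980.16 + 80·57164335.7041 + 45·429984599.0449 + 11·102747415.8736 = 59636258870.6397.
s²ₚ = 59636258870.6397 / 321 = 185782737.915... → 185782737.9.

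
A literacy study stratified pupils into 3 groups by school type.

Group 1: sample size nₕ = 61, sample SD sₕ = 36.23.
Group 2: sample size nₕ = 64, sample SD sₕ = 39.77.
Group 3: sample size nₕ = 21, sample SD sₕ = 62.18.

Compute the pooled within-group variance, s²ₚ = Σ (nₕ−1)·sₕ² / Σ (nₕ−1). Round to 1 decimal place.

1788.3

1: (61−1)·36.23² = 60·1312.6129 = 78756.774
2: (64−1)·39.77² = 63·1581.6529 = 99644.1327
3: (21−1)·62.18² = 20·3866.3524 = 77327.048
Numerator = 255727.9547; denominator = Σ(nₕ−1) = 143.
s²ₚ = 255727.9547/143 = 1788.307... → 1788.3.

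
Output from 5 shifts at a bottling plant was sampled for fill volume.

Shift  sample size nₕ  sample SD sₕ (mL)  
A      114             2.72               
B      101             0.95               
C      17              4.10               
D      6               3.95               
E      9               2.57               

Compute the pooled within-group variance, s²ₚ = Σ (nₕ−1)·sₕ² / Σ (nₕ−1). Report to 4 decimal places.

5.4797

A: (114−1)·2.72² = 113·7.3984 = 836.0192
B: (101−1)·0.95² = 100·0.9025 = 90.25
C: (17−1)·4.10² = 16·16.81 = 268.96
D: (6−1)·3.95² = 5·15.6025 = 78.0125
E: (9−1)·2.57² = 8·6.6049 = 52.8392
Numerator = 1326.0809; denominator = Σ(nₕ−1) = 242.
s²ₚ = 1326.0809/242 = 5.479673... → 5.4797.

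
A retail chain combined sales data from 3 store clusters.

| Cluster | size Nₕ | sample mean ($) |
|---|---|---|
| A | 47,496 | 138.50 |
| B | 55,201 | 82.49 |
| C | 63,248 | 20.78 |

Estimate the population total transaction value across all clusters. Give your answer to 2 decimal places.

12446019.93

Estimate total by summing Nₕ·x̄ₕ over strata.
47496·138.50 + 55201·82.49 + 63248·20.78 = 6578196 + 4553530.49 + 1314293.44 = 12446019.93.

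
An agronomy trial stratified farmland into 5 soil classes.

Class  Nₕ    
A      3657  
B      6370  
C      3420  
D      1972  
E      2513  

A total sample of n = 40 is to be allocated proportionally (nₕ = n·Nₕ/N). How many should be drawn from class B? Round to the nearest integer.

14

N = 3657 + 6370 + 3420 + 1972 + 2513 = 17932.
n_B = 40·6370/17932 = 14.209... → 14.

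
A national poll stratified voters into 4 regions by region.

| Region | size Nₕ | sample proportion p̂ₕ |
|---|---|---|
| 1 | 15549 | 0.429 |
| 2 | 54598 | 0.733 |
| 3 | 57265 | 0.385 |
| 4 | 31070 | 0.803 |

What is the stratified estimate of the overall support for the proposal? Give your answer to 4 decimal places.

0.5912

N = 15549 + 54598 + 57265 + 31070 = 158482.
Overall proportion = Σ (Nₕ/N)·p̂ₕ.
Σ Nₕp̂ₕ = 6670.521 + 40020.334 + 22047.025 + 24949.21 = 93687.09.
93687.09 / 158482 = 0.591153... → 0.5912.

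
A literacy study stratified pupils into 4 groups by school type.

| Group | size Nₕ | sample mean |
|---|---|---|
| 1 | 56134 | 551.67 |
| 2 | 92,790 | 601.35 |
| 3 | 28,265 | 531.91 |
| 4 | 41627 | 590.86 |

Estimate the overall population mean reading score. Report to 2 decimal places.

577.64

N = 218816; weights Wₕ = Nₕ/N = (0.2565, 0.4241, 0.1292, 0.1902).
x̄_st = Σ Wₕ·x̄ₕ = 0.2565·551.67 + 0.4241·601.35 + 0.1292·531.91 + 0.1902·590.86 ≈ 577.6400...
→ 577.64.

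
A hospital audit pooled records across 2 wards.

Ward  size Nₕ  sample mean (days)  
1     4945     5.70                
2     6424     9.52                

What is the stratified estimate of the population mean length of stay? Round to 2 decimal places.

7.86

N = 4945 + 6424 = 11369.
The stratified mean weights each stratum mean by its population share Nₕ/N.
Σ Nₕx̄ₕ = 4945·5.70 + 6424·9.52 = 28186.5 + 61156.48 = 89342.98.
Divide by N: 89342.98 / 11369 = 7.8585... → 7.86.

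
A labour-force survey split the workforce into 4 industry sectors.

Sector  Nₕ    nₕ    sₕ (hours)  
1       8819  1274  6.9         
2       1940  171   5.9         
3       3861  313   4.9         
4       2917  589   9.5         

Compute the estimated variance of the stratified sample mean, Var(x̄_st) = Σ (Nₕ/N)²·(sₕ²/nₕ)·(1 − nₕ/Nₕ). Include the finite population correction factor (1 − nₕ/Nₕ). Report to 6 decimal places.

0.017157

N = 17537; Wₕ = Nₕ/N.
sector 1: (8819/17537)²·6.9²/1274·(1 − 1274/8819) = 0.008085311
sector 2: (1940/17537)²·5.9²/171·(1 − 171/1940) = 0.002271574
sector 3: (3861/17537)²·4.9²/313·(1 − 313/3861) = 0.003416808
sector 4: (2917/17537)²·9.5²/589·(1 − 589/2917) = 0.003383302
Sum = 0.017156995 → 0.017157.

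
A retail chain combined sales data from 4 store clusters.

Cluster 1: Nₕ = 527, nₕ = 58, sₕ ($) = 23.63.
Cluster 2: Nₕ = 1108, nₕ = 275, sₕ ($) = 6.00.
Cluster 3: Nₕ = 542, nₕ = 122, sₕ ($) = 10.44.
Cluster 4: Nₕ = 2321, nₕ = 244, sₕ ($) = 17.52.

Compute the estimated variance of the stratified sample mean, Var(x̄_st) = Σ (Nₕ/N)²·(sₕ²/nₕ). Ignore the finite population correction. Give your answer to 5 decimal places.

N = 4498; Wₕ = Nₕ/N.
cluster 1: (527/4498)²·23.63²/58 = 0.13215445
cluster 2: (1108/4498)²·6.00²/275 = 0.00794347
cluster 3: (542/4498)²·10.44²/122 = 0.01297182
cluster 4: (2321/4498)²·17.52²/244 = 0.33495754
Sum = 0.48802727 → 0.48803.

0.48803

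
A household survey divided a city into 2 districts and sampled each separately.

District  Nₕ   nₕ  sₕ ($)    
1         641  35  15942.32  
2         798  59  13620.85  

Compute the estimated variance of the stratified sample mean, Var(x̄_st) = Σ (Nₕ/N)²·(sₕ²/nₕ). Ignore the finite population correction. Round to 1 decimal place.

2407917.0

N = 1439; Wₕ = Nₕ/N.
district 1: (641/1439)²·15942.32²/35 = 1440885.5008
district 2: (798/1439)²·13620.85²/59 = 967031.4616
Sum = 2407916.9624 → 2407917.0.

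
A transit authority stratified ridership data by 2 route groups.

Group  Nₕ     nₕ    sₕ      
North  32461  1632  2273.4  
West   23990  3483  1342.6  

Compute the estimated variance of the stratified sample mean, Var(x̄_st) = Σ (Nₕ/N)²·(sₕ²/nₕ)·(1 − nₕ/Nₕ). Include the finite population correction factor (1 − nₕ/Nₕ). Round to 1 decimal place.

N = 56451; Wₕ = Nₕ/N.
group North: (32461/56451)²·2273.4²/1632·(1 − 1632/32461) = 994.5110
group West: (23990/56451)²·1342.6²/3483·(1 − 3483/23990) = 79.8967
Sum = 1074.4078 → 1074.4.

1074.4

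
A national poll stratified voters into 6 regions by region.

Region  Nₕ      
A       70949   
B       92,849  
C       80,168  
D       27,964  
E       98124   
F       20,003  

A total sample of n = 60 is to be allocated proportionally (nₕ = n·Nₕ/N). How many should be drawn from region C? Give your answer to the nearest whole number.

Share of region C = 80168/390057 = 0.20553.
Allocate 60 × 0.20553 = 12.332... → 12.

12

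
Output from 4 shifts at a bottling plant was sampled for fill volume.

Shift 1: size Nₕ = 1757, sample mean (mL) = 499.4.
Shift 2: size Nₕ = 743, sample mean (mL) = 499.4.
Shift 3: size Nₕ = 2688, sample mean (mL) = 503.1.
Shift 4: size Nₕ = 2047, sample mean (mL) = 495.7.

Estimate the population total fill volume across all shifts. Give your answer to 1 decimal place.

3615530.7

Estimate total by summing Nₕ·x̄ₕ over strata.
1757·499.4 + 743·499.4 + 2688·503.1 + 2047·495.7 = 877445.8 + 371054.2 + 1352332.8 + 1014697.9 = 3615530.7.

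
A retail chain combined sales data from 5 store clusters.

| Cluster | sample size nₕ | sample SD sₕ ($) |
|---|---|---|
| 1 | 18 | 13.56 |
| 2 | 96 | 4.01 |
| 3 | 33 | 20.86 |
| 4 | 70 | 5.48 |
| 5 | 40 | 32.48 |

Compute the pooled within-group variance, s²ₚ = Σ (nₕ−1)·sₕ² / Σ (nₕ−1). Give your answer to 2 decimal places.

1: (18−1)·13.56² = 17·183.8736 = 3125.8512
2: (96−1)·4.01² = 95·16.0801 = 1527.6095
3: (33−1)·20.86² = 32·435.1396 = 13924.4672
4: (70−1)·5.48² = 69·30.0304 = 2072.0976
5: (40−1)·32.48² = 39·1054.9504 = 41143.0656
Numerator = 61793.0911; denominator = Σ(nₕ−1) = 252.
s²ₚ = 61793.0911/252 = 245.2107... → 245.21.

245.21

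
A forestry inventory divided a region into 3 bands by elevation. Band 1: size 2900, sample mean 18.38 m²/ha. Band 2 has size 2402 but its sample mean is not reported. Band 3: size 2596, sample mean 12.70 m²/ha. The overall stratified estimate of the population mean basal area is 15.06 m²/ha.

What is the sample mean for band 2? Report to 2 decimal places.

13.60

N = 2900 + 2402 + 2596 = 7898.
Overall total = μ·N = 15.06·7898 = 118943.88.
Subtract the known strata: 2900·18.38 + 2596·12.70 = 86271.2.
Remaining total for band 2: 118943.88 − 86271.2 = 32672.68.
Divide by its size: 32672.68 / 2402 = 13.6023... → 13.60.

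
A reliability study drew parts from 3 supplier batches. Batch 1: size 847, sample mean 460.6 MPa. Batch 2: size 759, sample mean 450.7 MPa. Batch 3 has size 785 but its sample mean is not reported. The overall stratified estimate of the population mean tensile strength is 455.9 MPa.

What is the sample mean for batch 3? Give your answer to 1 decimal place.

455.9

Σ Nₕx̄ₕ = N·μ, so 785·x̄_3 = 2391·455.9 − (847·460.6 + 759·450.7).
= 1090056.9 − 732209.5 = 357847.4.
x̄_3 = 357847.4 / 785 = 455.857... → 455.9.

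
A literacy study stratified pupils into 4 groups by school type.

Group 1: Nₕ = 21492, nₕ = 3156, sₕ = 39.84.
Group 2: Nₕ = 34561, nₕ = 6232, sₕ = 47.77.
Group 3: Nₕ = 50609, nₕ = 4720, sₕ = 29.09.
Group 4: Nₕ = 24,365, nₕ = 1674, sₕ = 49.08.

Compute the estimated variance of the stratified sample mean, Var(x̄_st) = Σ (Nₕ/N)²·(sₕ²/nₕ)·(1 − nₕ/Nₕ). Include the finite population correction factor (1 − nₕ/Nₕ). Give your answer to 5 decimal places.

0.10302

N = 131027. Term for each stratum: Wₕ²sₕ²/nₕ·(1−nₕ/Nₕ).
Var(x̄_st) = 0.01154414 + 0.02088233 + 0.02425271 + 0.04633958 = 0.10301876 → 0.10302.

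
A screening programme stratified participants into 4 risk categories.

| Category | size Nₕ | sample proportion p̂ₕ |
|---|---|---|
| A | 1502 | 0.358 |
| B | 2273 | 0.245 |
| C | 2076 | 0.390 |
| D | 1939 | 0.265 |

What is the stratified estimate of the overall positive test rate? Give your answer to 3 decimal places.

Wₕ = Nₕ/N with N = 7790: 0.1928, 0.2918, 0.2665, 0.2489.
p̂_st = 0.1928·0.358 + 0.2918·0.245 + 0.2665·0.390 + 0.2489·0.265 ≈ 0.31041... → 0.310.

0.310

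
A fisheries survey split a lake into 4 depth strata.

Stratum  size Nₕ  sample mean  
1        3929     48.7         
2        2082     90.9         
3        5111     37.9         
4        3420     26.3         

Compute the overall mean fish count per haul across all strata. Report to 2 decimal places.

45.68

x̄_st = (Σ Nₕx̄ₕ) / (Σ Nₕ) = (3929·48.7 + 2082·90.9 + 5111·37.9 + 3420·26.3) / 14542
= 664249 / 14542 = 45.6780... → 45.68.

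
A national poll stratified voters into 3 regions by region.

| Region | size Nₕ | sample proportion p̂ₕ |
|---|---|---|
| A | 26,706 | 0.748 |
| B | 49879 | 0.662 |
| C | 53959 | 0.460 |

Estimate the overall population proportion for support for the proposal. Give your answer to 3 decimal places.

Wₕ = Nₕ/N with N = 130544: 0.2046, 0.3821, 0.4133.
p̂_st = 0.2046·0.748 + 0.3821·0.662 + 0.4133·0.460 ≈ 0.59610... → 0.596.

0.596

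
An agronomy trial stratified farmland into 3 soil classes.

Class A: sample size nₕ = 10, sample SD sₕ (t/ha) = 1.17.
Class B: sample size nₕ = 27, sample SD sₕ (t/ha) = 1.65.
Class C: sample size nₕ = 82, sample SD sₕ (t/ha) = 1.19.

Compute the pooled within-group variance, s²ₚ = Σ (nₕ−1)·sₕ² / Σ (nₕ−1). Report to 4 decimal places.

A: (10−1)·1.17² = 9·1.3689 = 12.3201
B: (27−1)·1.65² = 26·2.7225 = 70.785
C: (82−1)·1.19² = 81·1.4161 = 114.7041
Numerator = 197.8092; denominator = Σ(nₕ−1) = 116.
s²ₚ = 197.8092/116 = 1.705252... → 1.7053.

1.7053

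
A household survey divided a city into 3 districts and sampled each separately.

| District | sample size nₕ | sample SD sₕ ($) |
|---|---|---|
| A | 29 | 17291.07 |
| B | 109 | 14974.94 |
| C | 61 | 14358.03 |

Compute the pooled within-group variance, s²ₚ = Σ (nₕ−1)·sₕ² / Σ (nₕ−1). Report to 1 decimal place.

229385335.7

A: (29−1)·17291.07² = 28·298981101.7449 = 8371470848.8572
B: (109−1)·14974.94² = 108·224248828.0036 = 24218873424.3888
C: (61−1)·14358.03² = 60·206153025.4809 = 12369181528.854
Numerator = 44959525802.1; denominator = Σ(nₕ−1) = 196.
s²ₚ = 44959525802.1/196 = 229385335.725 → 229385335.7.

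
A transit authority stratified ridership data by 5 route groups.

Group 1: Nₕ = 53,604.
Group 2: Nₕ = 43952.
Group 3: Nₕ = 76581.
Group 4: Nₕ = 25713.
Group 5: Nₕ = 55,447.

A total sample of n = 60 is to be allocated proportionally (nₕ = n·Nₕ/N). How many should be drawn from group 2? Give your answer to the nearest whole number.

N = 53604 + 43952 + 76581 + 25713 + 55447 = 255297.
n_2 = 60·43952/255297 = 10.330... → 10.

10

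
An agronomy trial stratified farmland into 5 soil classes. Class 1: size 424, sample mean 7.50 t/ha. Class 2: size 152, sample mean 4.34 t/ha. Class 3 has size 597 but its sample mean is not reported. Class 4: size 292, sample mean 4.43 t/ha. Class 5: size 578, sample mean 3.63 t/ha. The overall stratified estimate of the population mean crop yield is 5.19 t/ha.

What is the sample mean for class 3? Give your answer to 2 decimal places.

N = 424 + 152 + 597 + 292 + 578 = 2043.
Overall total = μ·N = 5.19·2043 = 10603.17.
Subtract the known strata: 424·7.50 + 152·4.34 + 292·4.43 + 578·3.63 = 7231.38.
Remaining total for class 3: 10603.17 − 7231.38 = 3371.79.
Divide by its size: 3371.79 / 597 = 5.6479... → 5.65.

5.65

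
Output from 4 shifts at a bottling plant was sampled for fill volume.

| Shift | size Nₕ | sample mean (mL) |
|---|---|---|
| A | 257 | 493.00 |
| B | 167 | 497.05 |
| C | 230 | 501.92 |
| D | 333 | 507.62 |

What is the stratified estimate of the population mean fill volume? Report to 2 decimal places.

500.70

x̄_st = (Σ Nₕx̄ₕ) / (Σ Nₕ) = (257·493.00 + 167·497.05 + 230·501.92 + 333·507.62) / 987
= 494187.41 / 987 = 500.6965... → 500.70.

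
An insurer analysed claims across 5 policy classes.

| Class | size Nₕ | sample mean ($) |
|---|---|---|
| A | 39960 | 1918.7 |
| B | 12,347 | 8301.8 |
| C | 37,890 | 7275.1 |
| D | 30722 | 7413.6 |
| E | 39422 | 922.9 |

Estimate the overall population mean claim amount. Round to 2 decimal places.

x̄_st = (Σ Nₕx̄ₕ) / (Σ Nₕ) = (39960·1918.7 + 12347·8301.8 + 37890·7275.1 + 30722·7413.6 + 39422·922.9) / 160341
= 718970298.6 / 160341 = 4484.0078... → 4484.01.

4484.01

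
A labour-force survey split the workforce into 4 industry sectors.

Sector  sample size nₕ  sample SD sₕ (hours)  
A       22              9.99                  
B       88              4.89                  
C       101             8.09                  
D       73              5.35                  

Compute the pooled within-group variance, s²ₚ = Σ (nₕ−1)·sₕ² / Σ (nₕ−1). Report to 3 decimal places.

Degrees of freedom: 21 + 87 + 100 + 72 = 280.
Σ(nₕ−1)sₕ² = 21·99.8001 + 87·23.9121 + 100·65.4481 + 72·28.6225 = 12781.7848.
s²ₚ = 12781.7848 / 280 = 45.64923... → 45.649.

45.649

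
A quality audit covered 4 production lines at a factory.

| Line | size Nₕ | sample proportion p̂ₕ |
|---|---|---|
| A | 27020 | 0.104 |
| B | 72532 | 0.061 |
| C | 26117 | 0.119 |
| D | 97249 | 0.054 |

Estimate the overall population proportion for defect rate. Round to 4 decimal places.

N = 27020 + 72532 + 26117 + 97249 = 222918.
Overall proportion = Σ (Nₕ/N)·p̂ₕ.
Σ Nₕp̂ₕ = 2810.08 + 4424.452 + 3107.923 + 5251.446 = 15593.901.
15593.901 / 222918 = 0.069954... → 0.0700.

0.0700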